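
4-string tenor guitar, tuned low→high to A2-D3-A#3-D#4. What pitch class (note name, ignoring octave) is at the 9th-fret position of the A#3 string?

The open A#3 string plus 9 semitones: A#–B–C–C#–D–D#–E–F–F#–G.

G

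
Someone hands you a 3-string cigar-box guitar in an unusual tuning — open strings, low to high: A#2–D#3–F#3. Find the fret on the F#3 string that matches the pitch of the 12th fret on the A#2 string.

4

A#2 at fret 12 is A#2 + 12 semitones = A#3.
The open F#3 string is 8 semitones above the open A#2, so the same pitch on the F#3 string lies at fret 12 − 8 = 4.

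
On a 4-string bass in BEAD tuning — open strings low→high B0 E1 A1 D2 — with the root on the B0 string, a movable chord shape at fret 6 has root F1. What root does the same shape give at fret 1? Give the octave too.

Moving from fret 6 to fret 1 shifts the root by -5 semitones.
F1 down 5 semitones is C1.

C1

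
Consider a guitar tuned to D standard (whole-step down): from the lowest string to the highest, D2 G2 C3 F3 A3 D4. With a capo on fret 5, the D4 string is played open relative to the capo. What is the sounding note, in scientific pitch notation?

The capo raises the open D4 by 5 semitones to G4; fretting 0 more gives D4 + 5 + 0 = D4 + 5 semitones = G4.

G4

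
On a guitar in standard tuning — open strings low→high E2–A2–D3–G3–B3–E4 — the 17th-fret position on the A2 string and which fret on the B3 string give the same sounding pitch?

3

A2 at fret 17 is A2 + 17 semitones = D4.
The open B3 string is 14 semitones above the open A2, so the same pitch on the B3 string lies at fret 17 − 14 = 3.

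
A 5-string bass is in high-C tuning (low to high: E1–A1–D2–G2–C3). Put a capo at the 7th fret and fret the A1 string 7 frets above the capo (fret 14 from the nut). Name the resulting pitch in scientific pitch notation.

B2

The capo raises the open A1 by 7 semitones to E2; fretting 7 more gives A1 + 7 + 7 = A1 + 14 semitones = B2.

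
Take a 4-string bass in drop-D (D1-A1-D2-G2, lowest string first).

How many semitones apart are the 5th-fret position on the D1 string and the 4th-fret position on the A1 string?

6 semitones

D1 at fret 5 → G1 (MIDI 31); A1 at fret 4 → C#2 (MIDI 37).
31 − 37 = -6, so the two pitches are 6 semitones apart, with C#2 the higher.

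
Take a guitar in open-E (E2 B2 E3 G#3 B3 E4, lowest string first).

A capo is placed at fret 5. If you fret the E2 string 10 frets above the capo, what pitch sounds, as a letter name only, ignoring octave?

The capo raises the open E2 by 5 semitones to A2; fretting 10 more gives E2 + 5 + 10 = E2 + 15 semitones, landing on G.

G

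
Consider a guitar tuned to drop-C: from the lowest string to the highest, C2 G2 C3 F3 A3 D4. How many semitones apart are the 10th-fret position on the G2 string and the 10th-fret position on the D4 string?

G2 at fret 10 → F3 (MIDI 53); D4 at fret 10 → C5 (MIDI 72).
53 − 72 = -19, so the two pitches are 19 semitones apart, with C5 the higher.

19 semitones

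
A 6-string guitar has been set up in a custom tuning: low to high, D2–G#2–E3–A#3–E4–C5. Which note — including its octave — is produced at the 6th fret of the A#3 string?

E4

A#3 is MIDI 58. Adding 6 gives 64, which is E4.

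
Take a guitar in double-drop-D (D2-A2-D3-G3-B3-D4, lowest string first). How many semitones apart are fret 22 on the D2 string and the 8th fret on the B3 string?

D2 at fret 22 → C4 (MIDI 60); B3 at fret 8 → G4 (MIDI 67).
60 − 67 = -7, so the two pitches are 7 semitones apart, with G4 the higher.

7 semitones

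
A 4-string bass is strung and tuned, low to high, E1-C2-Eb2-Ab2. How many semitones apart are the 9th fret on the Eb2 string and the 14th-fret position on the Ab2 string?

10 semitones

Eb2 at fret 9 → C3 (MIDI 48); Ab2 at fret 14 → Bb3 (MIDI 58).
48 − 58 = -10, so the two pitches are 10 semitones apart, with Bb3 the higher.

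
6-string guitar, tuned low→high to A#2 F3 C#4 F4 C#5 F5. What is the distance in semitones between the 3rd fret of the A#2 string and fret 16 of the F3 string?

A#2 at fret 3 → C#3 (MIDI 49); F3 at fret 16 → A4 (MIDI 69).
49 − 69 = -20, so the two pitches are 20 semitones apart, with A4 the higher.

20 semitones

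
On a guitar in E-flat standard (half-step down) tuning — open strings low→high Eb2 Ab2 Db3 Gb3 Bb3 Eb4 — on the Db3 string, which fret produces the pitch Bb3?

9

Bb3 is 9 semitones above the open Db3 (Db–D–Eb–E–F–Gb–G–Ab–A–Bb), so it sits at fret 9.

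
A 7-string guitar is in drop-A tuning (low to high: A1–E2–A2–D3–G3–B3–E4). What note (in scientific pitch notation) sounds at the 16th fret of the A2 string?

The open A2 string plus 16 semitones: A–A#–B–C–…–B–C–C#.
The walk passes from B into C 2 times, so the octave number goes from 2 to 4.
(Equivalently spelled D♭4.)

C♯4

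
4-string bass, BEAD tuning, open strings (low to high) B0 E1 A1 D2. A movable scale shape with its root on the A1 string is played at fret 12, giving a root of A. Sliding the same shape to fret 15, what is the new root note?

C

Moving from fret 12 to fret 15 shifts the root by 3 semitones.
A up 3 semitones is C.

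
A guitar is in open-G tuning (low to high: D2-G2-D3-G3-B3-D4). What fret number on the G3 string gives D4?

D4 is 7 semitones above the open G3 (G–G#–A–A#–B–C–C#–D), so it sits at fret 7.

7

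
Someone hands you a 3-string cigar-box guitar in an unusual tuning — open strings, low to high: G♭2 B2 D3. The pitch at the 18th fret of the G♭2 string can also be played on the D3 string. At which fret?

10

G♭2 at fret 18 is G♭2 + 18 semitones = C4.
The open D3 string is 8 semitones above the open G♭2, so the same pitch on the D3 string lies at fret 18 − 8 = 10.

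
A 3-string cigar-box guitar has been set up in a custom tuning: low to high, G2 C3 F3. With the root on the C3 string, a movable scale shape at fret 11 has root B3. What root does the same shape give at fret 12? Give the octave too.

C4

Moving from fret 11 to fret 12 shifts the root by 1 semitone.
B3 up 1 semitone is C4.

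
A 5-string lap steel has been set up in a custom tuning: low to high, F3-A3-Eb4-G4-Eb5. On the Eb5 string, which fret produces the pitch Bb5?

7

Bb5 is 7 semitones above the open Eb5 (Eb–E–F–Gb–G–Ab–A–Bb), so it sits at fret 7.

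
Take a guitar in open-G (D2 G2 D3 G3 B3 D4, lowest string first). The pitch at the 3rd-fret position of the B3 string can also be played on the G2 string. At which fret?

19

B3 at fret 3 is B3 + 3 semitones = D4.
The open G2 string is 16 semitones below the open B3, so the same pitch on the G2 string lies at fret 3 + 16 = 19.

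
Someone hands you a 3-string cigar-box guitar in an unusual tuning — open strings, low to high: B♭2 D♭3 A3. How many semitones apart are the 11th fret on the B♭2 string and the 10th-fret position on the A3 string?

10 semitones

B♭2 at fret 11 → A3 (MIDI 57); A3 at fret 10 → G4 (MIDI 67).
57 − 67 = -10, so the two pitches are 10 semitones apart, with G4 the higher.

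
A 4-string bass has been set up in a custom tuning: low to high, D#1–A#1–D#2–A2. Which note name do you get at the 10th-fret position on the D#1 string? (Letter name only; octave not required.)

Each fret is one semitone, so D#1 + 10 = C#.
(Equivalently spelled Db.)

C#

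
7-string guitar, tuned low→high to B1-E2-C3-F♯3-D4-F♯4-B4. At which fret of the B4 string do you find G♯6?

G♯6 is 21 semitones above the open B4 (B–C–C#–D–…–F#–G–G#), so it sits at fret 21.

21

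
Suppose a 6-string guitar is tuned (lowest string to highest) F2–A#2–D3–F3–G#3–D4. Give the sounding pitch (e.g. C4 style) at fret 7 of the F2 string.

C3

F2 is MIDI 41. Adding 7 gives 48, which is C3.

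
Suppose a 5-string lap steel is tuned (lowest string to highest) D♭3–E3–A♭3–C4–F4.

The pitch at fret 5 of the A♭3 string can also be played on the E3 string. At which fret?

9

Fret 5 on A♭3 is MIDI 56 + 5 = 61 (D♭4). On the E3 string (open MIDI 52), that pitch is 61 − 52 = fret 9.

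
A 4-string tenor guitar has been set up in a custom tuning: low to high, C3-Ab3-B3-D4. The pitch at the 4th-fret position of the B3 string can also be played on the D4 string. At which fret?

1

B3 at fret 4 is B3 + 4 semitones = Eb4.
The open D4 string is 3 semitones above the open B3, so the same pitch on the D4 string lies at fret 4 − 3 = 1.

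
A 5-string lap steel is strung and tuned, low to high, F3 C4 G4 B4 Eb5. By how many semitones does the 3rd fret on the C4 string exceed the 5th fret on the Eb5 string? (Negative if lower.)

C4 at fret 3 → Eb4 (MIDI 63); Eb5 at fret 5 → Ab5 (MIDI 80).
63 − 80 = -17, so the two pitches are 17 semitones apart.

-17 semitones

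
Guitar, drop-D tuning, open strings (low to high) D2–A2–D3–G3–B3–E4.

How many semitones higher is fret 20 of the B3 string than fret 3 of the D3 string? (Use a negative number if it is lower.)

26 semitones

B3 at fret 20 → G5 (MIDI 79); D3 at fret 3 → F3 (MIDI 53).
79 − 53 = 26, so the two pitches are 26 semitones apart.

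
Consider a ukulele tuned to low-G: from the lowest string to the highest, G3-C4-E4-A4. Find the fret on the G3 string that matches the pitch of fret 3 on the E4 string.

E4 at fret 3 is E4 + 3 semitones = G4.
The open G3 string is 9 semitones below the open E4, so the same pitch on the G3 string lies at fret 3 + 9 = 12.

12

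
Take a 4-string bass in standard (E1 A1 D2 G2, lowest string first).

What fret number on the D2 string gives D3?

D3 is 12 semitones above the open D2 (D–D#–E–F–…–C–C#–D), so it sits at fret 12.

12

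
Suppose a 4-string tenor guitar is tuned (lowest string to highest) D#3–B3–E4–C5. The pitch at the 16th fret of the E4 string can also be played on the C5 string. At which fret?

8

E4 at fret 16 is E4 + 16 semitones = G#5.
The open C5 string is 8 semitones above the open E4, so the same pitch on the C5 string lies at fret 16 − 8 = 8.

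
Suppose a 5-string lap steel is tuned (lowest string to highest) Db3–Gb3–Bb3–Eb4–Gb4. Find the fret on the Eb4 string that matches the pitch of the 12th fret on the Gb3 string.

Fret 12 on Gb3 is MIDI 54 + 12 = 66 (Gb4). On the Eb4 string (open MIDI 63), that pitch is 66 − 63 = fret 3.

3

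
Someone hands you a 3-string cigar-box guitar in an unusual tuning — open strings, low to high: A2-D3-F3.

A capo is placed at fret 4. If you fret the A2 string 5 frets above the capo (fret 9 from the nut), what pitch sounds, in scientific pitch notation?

The capo raises the open A2 by 4 semitones to C♯3; fretting 5 more gives A2 + 4 + 5 = A2 + 9 semitones = F♯3.
(Also written G♭.)

F♯3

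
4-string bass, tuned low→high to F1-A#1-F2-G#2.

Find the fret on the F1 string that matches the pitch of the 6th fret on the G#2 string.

G#2 at fret 6 is G#2 + 6 semitones = D3.
The open F1 string is 15 semitones below the open G#2, so the same pitch on the F1 string lies at fret 6 + 15 = 21.

21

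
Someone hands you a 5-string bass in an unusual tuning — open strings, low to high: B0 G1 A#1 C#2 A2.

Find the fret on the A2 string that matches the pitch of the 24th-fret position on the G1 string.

10

G1 at fret 24 is G1 + 24 semitones = G3.
The open A2 string is 14 semitones above the open G1, so the same pitch on the A2 string lies at fret 24 − 14 = 10.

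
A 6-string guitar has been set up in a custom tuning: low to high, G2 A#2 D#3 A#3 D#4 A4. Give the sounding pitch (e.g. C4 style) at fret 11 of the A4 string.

A4 is MIDI 69. Adding 11 gives 80, which is G#5.

G#5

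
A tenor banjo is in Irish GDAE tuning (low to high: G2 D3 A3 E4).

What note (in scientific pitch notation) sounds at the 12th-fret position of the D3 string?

D4

The open D3 string plus 12 semitones: D–D#–E–F–…–C–C#–D.
The walk passes from B into C once, so the octave number goes from 3 to 4.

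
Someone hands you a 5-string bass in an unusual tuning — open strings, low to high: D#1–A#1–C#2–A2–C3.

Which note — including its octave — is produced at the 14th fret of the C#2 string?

D#3

C#2 is MIDI 37. Adding 14 gives 51, which is D#3.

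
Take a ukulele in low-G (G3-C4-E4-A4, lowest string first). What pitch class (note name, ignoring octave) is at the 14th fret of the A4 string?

Each fret is one semitone, so A4 + 14 = B.

B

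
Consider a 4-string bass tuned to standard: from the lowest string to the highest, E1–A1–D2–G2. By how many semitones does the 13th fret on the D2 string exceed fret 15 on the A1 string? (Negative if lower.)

3 semitones

D2 at fret 13 → D♯3 (MIDI 51); A1 at fret 15 → C3 (MIDI 48).
51 − 48 = 3, so the two pitches are 3 semitones apart.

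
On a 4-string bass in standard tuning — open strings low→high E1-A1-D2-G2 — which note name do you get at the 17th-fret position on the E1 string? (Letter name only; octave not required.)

A

E1 is MIDI 28. Adding 17 gives 45; 45 mod 12 = 9, i.e. A.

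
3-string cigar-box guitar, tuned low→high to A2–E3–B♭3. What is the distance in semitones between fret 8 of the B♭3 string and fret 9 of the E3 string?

B♭3 at fret 8 → G♭4 (MIDI 66); E3 at fret 9 → D♭4 (MIDI 61).
66 − 61 = 5, so the two pitches are 5 semitones apart, with G♭4 the higher.

5 semitones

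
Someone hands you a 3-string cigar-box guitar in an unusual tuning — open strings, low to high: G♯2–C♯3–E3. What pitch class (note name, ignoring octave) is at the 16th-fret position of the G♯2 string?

G♯2 is MIDI 44. Adding 16 gives 60; 60 mod 12 = 0, i.e. C.

C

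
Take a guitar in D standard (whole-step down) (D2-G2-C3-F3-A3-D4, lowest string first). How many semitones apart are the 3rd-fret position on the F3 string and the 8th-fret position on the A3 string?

F3 at fret 3 → G#3 (MIDI 56); A3 at fret 8 → F4 (MIDI 65).
56 − 65 = -9, so the two pitches are 9 semitones apart, with F4 the higher.

9 semitones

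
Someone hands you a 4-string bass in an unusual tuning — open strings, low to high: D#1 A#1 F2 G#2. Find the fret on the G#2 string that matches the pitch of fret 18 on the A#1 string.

A#1 at fret 18 is A#1 + 18 semitones = E3.
The open G#2 string is 10 semitones above the open A#1, so the same pitch on the G#2 string lies at fret 18 − 10 = 8.

8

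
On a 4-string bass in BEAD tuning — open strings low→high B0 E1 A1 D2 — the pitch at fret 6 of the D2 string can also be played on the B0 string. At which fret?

D2 at fret 6 is D2 + 6 semitones = G#2.
The open B0 string is 15 semitones below the open D2, so the same pitch on the B0 string lies at fret 6 + 15 = 21.

21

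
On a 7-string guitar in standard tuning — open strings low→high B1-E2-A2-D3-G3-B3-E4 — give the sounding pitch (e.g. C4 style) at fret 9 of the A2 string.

F#3

Each fret is one semitone, so A2 + 9 = F#3.
(Equivalently spelled Gb3.)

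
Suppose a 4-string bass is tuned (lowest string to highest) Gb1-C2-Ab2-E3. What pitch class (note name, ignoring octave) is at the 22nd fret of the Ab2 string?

Gb

Each fret is one semitone, so Ab2 + 22 = Gb.
(Equivalently spelled F#.)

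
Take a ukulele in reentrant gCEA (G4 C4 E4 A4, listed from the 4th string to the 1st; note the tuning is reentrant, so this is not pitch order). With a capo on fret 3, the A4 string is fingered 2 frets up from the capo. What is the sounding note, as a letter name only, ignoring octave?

The capo raises the open A4 by 3 semitones to C5; fretting 2 more gives A4 + 3 + 2 = A4 + 5 semitones, landing on D.

D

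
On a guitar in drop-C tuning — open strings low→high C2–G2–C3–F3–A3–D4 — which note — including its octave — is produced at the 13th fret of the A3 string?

Each fret is one semitone, so A3 + 13 = A#4.
(Equivalently spelled Bb4.)

A#4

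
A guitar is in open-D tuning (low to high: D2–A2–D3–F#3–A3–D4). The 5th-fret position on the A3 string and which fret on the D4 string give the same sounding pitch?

0

A3 at fret 5 is A3 + 5 semitones = D4.
The open D4 string is 5 semitones above the open A3, so the same pitch on the D4 string lies at fret 5 − 5 = 0.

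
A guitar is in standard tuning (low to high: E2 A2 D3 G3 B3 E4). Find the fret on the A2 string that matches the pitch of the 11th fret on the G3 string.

Fret 11 on G3 is MIDI 55 + 11 = 66 (F♯4). On the A2 string (open MIDI 45), that pitch is 66 − 45 = fret 21.

21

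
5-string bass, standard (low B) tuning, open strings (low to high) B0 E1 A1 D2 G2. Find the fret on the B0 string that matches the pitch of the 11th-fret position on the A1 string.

21

Fret 11 on A1 is MIDI 33 + 11 = 44 (G♯2). On the B0 string (open MIDI 23), that pitch is 44 − 23 = fret 21.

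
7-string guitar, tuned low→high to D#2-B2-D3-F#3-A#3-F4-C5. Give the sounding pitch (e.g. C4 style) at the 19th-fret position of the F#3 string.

C#5

Each fret is one semitone, so F#3 + 19 = C#5.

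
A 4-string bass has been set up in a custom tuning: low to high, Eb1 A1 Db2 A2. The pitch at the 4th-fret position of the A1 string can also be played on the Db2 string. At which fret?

0

A1 at fret 4 is A1 + 4 semitones = Db2.
The open Db2 string is 4 semitones above the open A1, so the same pitch on the Db2 string lies at fret 4 − 4 = 0.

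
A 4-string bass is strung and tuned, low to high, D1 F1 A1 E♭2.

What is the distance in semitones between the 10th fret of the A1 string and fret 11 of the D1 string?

6 semitones

A1 at fret 10 → G2 (MIDI 43); D1 at fret 11 → D♭2 (MIDI 37).
43 − 37 = 6, so the two pitches are 6 semitones apart, with G2 the higher.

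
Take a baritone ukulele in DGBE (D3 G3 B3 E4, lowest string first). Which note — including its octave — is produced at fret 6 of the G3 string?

G3 is MIDI 55. Adding 6 gives 61, which is C♯4.

C♯4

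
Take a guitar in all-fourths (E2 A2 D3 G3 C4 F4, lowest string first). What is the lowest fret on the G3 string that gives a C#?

From G3, count semitones up the chromatic scale until reaching C#: G–G#–A–A#–B–C–C# — 6 steps.

6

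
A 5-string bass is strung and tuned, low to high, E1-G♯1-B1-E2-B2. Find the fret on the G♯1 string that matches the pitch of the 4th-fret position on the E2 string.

12

E2 at fret 4 is E2 + 4 semitones = G♯2.
The open G♯1 string is 8 semitones below the open E2, so the same pitch on the G♯1 string lies at fret 4 + 8 = 12.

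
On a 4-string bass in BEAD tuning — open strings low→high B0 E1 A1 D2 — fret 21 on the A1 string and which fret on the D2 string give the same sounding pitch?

A1 at fret 21 is A1 + 21 semitones = F#3.
The open D2 string is 5 semitones above the open A1, so the same pitch on the D2 string lies at fret 21 − 5 = 16.

16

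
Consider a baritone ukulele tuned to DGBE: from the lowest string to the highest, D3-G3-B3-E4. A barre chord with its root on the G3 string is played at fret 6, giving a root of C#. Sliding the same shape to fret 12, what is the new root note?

G

Moving from fret 6 to fret 12 shifts the root by 6 semitones.
C# up 6 semitones is G.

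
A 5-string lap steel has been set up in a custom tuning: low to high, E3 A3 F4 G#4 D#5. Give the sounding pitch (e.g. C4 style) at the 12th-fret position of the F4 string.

Each fret is one semitone, so F4 + 12 = F5.

F5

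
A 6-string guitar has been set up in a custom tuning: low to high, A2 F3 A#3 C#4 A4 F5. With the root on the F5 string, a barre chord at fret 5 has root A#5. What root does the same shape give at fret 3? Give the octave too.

G#5

Moving from fret 5 to fret 3 shifts the root by -2 semitones.
A#5 down 2 semitones is G#5.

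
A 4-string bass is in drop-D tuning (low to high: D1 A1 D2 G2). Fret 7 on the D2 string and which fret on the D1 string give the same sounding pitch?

19

D2 at fret 7 is D2 + 7 semitones = A2.
The open D1 string is 12 semitones below the open D2, so the same pitch on the D1 string lies at fret 7 + 12 = 19.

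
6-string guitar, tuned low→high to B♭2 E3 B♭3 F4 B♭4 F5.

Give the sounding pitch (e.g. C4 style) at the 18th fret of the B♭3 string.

B♭3 is MIDI 58. Adding 18 gives 76, which is E5.

E5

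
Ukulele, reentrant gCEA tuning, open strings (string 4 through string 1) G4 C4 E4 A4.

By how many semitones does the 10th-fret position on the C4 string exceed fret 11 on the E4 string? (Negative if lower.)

-5 semitones

C4 at fret 10 → A♯4 (MIDI 70); E4 at fret 11 → D♯5 (MIDI 75).
70 − 75 = -5, so the two pitches are 5 semitones apart.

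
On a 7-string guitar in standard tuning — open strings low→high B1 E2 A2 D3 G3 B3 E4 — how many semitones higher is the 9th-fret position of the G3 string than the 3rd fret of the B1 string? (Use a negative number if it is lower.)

G3 at fret 9 → E4 (MIDI 64); B1 at fret 3 → D2 (MIDI 38).
64 − 38 = 26, so the two pitches are 26 semitones apart.

26 semitones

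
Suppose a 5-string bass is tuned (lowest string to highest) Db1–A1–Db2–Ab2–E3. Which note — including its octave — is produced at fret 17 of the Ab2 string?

Each fret is one semitone, so Ab2 + 17 = Db4.
(Equivalently spelled C#4.)

Db4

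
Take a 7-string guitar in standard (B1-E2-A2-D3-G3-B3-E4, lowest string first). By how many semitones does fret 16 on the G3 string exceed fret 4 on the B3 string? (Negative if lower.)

8 semitones

G3 at fret 16 → B4 (MIDI 71); B3 at fret 4 → D#4 (MIDI 63).
71 − 63 = 8, so the two pitches are 8 semitones apart.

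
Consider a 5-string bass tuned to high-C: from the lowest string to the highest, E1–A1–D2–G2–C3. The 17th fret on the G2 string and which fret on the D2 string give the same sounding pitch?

22

Fret 17 on G2 is MIDI 43 + 17 = 60 (C4). On the D2 string (open MIDI 38), that pitch is 60 − 38 = fret 22.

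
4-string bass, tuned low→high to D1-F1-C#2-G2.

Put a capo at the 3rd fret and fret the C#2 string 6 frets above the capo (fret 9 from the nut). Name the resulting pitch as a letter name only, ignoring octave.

A#

The capo raises the open C#2 by 3 semitones to E2; fretting 6 more gives C#2 + 3 + 6 = C#2 + 9 semitones, landing on A#.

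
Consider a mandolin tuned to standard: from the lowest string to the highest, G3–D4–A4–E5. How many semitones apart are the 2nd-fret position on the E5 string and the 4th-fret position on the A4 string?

E5 at fret 2 → F#5 (MIDI 78); A4 at fret 4 → C#5 (MIDI 73).
78 − 73 = 5, so the two pitches are 5 semitones apart, with F#5 the higher.

5 semitones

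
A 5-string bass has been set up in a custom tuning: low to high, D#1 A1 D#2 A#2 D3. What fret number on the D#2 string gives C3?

C3 is 9 semitones above the open D#2 (D#–E–F–F#–G–G#–A–A#–B–C), so it sits at fret 9.

9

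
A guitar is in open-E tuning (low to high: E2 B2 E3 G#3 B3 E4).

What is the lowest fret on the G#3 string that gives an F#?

10

From G#3, count semitones up the chromatic scale until reaching F#: G#–A–A#–B–…–E–F–F# — 10 steps.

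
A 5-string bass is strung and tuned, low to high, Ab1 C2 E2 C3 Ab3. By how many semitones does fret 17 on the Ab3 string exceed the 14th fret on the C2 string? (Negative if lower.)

Ab3 at fret 17 → Db5 (MIDI 73); C2 at fret 14 → D3 (MIDI 50).
73 − 50 = 23, so the two pitches are 23 semitones apart.

23 semitones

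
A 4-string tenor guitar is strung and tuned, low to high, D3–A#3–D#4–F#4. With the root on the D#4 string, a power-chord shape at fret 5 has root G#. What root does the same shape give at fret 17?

Moving from fret 5 to fret 17 shifts the root by 12 semitones.
G# up 12 semitones is G#.

G#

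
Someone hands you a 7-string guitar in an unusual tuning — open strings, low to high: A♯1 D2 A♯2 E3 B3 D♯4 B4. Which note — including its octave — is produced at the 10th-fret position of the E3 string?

D4

The open E3 string plus 10 semitones: E–F–F#–G–…–C–C#–D.
The walk passes from B into C once, so the octave number goes from 3 to 4.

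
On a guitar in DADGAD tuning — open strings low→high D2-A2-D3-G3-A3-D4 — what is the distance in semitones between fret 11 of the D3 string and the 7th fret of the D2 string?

D3 at fret 11 → C♯4 (MIDI 61); D2 at fret 7 → A2 (MIDI 45).
61 − 45 = 16, so the two pitches are 16 semitones apart, with C♯4 the higher.

16 semitones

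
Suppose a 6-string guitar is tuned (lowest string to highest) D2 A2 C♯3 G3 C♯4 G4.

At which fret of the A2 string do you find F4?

20

F4 is 20 semitones above the open A2 (A–A#–B–C–…–D#–E–F), so it sits at fret 20.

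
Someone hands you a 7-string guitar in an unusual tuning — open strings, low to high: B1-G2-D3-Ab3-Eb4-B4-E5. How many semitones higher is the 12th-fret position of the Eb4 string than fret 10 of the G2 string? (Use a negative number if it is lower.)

Eb4 at fret 12 → Eb5 (MIDI 75); G2 at fret 10 → F3 (MIDI 53).
75 − 53 = 22, so the two pitches are 22 semitones apart.

22 semitones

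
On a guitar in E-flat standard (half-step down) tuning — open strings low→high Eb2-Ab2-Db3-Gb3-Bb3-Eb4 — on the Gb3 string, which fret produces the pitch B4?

B4 is 17 semitones above the open Gb3 (Gb–G–Ab–A–…–A–Bb–B), so it sits at fret 17.

17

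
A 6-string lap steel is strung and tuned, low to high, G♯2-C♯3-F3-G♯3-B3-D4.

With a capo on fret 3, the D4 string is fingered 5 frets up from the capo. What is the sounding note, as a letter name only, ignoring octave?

A♯

The capo raises the open D4 by 3 semitones to F4; fretting 5 more gives D4 + 3 + 5 = D4 + 8 semitones, landing on A♯.
(Also written B♭.)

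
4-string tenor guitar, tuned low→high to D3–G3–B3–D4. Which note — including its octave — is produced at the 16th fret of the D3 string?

G♭4

D3 is MIDI 50. Adding 16 gives 66, which is G♭4.
(Equivalently spelled F♯4.)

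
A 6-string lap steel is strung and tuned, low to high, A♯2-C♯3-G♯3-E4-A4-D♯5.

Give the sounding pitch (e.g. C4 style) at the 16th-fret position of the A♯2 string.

D4

Each fret is one semitone, so A♯2 + 16 = D4.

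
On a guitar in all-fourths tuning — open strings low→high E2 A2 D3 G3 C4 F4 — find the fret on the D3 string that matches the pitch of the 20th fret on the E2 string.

10

E2 at fret 20 is E2 + 20 semitones = C4.
The open D3 string is 10 semitones above the open E2, so the same pitch on the D3 string lies at fret 20 − 10 = 10.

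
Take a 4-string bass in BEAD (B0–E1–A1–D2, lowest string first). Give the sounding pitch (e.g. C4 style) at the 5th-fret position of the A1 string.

A1 is MIDI 33. Adding 5 gives 38, which is D2.

D2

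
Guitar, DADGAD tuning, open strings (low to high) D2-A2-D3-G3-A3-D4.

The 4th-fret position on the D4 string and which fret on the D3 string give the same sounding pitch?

16

D4 at fret 4 is D4 + 4 semitones = F♯4.
The open D3 string is 12 semitones below the open D4, so the same pitch on the D3 string lies at fret 4 + 12 = 16.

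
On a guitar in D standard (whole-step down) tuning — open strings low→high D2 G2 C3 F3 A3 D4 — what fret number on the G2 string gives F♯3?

11

F♯3 is 11 semitones above the open G2 (G–G#–A–A#–…–E–F–F#), so it sits at fret 11.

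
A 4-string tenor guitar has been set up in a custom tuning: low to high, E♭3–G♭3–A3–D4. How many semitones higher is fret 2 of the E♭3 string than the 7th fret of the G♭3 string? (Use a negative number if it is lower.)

E♭3 at fret 2 → F3 (MIDI 53); G♭3 at fret 7 → D♭4 (MIDI 61).
53 − 61 = -8, so the two pitches are 8 semitones apart.

-8 semitones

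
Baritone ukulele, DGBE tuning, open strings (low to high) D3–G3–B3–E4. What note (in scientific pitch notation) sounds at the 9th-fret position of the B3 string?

G#4

The open B3 string plus 9 semitones: B–C–C#–D–D#–E–F–F#–G–G#.
The walk passes from B into C once, so the octave number goes from 3 to 4.
(Equivalently spelled Ab4.)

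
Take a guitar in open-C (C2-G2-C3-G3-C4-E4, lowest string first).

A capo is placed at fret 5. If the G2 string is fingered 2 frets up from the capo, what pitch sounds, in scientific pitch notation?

D3

The capo raises the open G2 by 5 semitones to C3; fretting 2 more gives G2 + 5 + 2 = G2 + 7 semitones = D3.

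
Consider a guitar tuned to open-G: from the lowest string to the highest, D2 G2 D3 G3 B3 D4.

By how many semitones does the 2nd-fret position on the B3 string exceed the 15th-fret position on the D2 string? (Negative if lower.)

B3 at fret 2 → C♯4 (MIDI 61); D2 at fret 15 → F3 (MIDI 53).
61 − 53 = 8, so the two pitches are 8 semitones apart.

8 semitones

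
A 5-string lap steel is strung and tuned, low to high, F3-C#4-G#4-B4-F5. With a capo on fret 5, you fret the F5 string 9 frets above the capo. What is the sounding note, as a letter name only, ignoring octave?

G

The capo raises the open F5 by 5 semitones to A#5; fretting 9 more gives F5 + 5 + 9 = F5 + 14 semitones, landing on G.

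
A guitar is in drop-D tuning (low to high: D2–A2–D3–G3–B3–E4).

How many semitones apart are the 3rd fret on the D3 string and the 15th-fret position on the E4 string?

26 semitones

D3 at fret 3 → F3 (MIDI 53); E4 at fret 15 → G5 (MIDI 79).
53 − 79 = -26, so the two pitches are 26 semitones apart, with G5 the higher.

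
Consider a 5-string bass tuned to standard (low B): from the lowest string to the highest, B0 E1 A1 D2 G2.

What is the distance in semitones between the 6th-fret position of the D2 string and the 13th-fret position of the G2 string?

12 semitones

D2 at fret 6 → G♯2 (MIDI 44); G2 at fret 13 → G♯3 (MIDI 56).
44 − 56 = -12, so the two pitches are 12 semitones apart, with G♯3 the higher.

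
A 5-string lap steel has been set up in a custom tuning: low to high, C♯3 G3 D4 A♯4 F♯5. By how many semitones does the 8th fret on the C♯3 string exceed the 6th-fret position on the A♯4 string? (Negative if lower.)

-19 semitones

C♯3 at fret 8 → A3 (MIDI 57); A♯4 at fret 6 → E5 (MIDI 76).
57 − 76 = -19, so the two pitches are 19 semitones apart.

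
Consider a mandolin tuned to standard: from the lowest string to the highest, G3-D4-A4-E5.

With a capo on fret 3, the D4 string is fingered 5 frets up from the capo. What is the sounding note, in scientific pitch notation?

A#4

The capo raises the open D4 by 3 semitones to F4; fretting 5 more gives D4 + 3 + 5 = D4 + 8 semitones = A#4.
(Also written Bb.)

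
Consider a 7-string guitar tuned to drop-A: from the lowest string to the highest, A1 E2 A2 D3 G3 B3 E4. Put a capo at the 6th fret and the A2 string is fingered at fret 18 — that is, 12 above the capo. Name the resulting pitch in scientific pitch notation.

D#4

The capo raises the open A2 by 6 semitones to D#3; fretting 12 more gives A2 + 6 + 12 = A2 + 18 semitones = D#4.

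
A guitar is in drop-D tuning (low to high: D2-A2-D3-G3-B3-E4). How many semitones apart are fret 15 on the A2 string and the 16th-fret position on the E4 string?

A2 at fret 15 → C4 (MIDI 60); E4 at fret 16 → G#5 (MIDI 80).
60 − 80 = -20, so the two pitches are 20 semitones apart, with G#5 the higher.

20 semitones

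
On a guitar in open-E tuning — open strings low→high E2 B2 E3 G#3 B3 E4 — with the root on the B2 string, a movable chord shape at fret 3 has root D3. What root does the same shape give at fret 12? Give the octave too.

B3

Moving from fret 3 to fret 12 shifts the root by 9 semitones.
D3 up 9 semitones is B3.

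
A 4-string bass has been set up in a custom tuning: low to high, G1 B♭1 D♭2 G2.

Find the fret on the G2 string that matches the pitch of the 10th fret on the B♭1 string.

1

Fret 10 on B♭1 is MIDI 34 + 10 = 44 (A♭2). On the G2 string (open MIDI 43), that pitch is 44 − 43 = fret 1.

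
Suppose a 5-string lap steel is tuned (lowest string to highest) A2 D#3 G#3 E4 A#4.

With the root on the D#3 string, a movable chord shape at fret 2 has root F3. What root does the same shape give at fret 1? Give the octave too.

Moving from fret 2 to fret 1 shifts the root by -1 semitone.
F3 down 1 semitone is E3.

E3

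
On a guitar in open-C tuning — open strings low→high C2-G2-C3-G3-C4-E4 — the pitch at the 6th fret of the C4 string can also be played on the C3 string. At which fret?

18

Fret 6 on C4 is MIDI 60 + 6 = 66 (F#4). On the C3 string (open MIDI 48), that pitch is 66 − 48 = fret 18.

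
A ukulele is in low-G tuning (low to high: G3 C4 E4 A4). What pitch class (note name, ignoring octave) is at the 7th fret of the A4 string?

E

The open A4 string plus 7 semitones: A–A#–B–C–C#–D–D#–E.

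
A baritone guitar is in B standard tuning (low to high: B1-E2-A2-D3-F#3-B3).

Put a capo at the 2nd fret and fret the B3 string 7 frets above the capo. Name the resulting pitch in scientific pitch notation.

The capo raises the open B3 by 2 semitones to C#4; fretting 7 more gives B3 + 2 + 7 = B3 + 9 semitones = G#4.
(Also written Ab.)

G#4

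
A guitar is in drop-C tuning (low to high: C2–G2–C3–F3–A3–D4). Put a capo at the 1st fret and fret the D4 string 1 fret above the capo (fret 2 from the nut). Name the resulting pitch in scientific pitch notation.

E4

The capo raises the open D4 by 1 semitone to D#4; fretting 1 more gives D4 + 1 + 1 = D4 + 2 semitones = E4.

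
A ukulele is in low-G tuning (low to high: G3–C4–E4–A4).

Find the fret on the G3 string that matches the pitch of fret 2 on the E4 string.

E4 at fret 2 is E4 + 2 semitones = F#4.
The open G3 string is 9 semitones below the open E4, so the same pitch on the G3 string lies at fret 2 + 9 = 11.

11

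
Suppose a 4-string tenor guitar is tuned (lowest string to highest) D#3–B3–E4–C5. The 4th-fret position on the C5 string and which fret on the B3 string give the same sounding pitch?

C5 at fret 4 is C5 + 4 semitones = E5.
The open B3 string is 13 semitones below the open C5, so the same pitch on the B3 string lies at fret 4 + 13 = 17.

17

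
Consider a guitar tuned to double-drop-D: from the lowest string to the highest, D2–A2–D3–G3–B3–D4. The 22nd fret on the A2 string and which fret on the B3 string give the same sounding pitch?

8

A2 at fret 22 is A2 + 22 semitones = G4.
The open B3 string is 14 semitones above the open A2, so the same pitch on the B3 string lies at fret 22 − 14 = 8.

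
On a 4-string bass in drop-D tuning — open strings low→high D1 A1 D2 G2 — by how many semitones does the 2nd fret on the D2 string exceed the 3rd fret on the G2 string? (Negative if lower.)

D2 at fret 2 → E2 (MIDI 40); G2 at fret 3 → A♯2 (MIDI 46).
40 − 46 = -6, so the two pitches are 6 semitones apart.

-6 semitones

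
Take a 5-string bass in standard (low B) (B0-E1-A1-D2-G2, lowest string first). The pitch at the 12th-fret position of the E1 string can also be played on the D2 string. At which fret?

E1 at fret 12 is E1 + 12 semitones = E2.
The open D2 string is 10 semitones above the open E1, so the same pitch on the D2 string lies at fret 12 − 10 = 2.

2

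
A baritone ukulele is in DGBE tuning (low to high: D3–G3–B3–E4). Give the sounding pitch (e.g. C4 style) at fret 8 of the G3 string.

D#4

G3 is MIDI 55. Adding 8 gives 63, which is D#4.
(Equivalently spelled Eb4.)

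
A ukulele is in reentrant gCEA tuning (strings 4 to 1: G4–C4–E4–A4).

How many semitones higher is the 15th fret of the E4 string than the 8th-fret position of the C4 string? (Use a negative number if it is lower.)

11 semitones

E4 at fret 15 → G5 (MIDI 79); C4 at fret 8 → G#4 (MIDI 68).
79 − 68 = 11, so the two pitches are 11 semitones apart.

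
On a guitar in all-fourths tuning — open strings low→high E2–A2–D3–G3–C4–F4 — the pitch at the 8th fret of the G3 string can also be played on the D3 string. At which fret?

13

G3 at fret 8 is G3 + 8 semitones = D♯4.
The open D3 string is 5 semitones below the open G3, so the same pitch on the D3 string lies at fret 8 + 5 = 13.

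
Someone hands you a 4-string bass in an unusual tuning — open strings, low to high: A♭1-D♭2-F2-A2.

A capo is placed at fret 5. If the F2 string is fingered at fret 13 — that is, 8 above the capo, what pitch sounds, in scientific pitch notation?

G♭3

The capo raises the open F2 by 5 semitones to B♭2; fretting 8 more gives F2 + 5 + 8 = F2 + 13 semitones = G♭3.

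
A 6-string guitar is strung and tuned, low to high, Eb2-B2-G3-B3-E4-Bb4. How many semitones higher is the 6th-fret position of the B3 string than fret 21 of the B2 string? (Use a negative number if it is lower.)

-3 semitones

B3 at fret 6 → F4 (MIDI 65); B2 at fret 21 → Ab4 (MIDI 68).
65 − 68 = -3, so the two pitches are 3 semitones apart.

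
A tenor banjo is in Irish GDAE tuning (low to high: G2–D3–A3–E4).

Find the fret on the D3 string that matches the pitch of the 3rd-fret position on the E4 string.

17

E4 at fret 3 is E4 + 3 semitones = G4.
The open D3 string is 14 semitones below the open E4, so the same pitch on the D3 string lies at fret 3 + 14 = 17.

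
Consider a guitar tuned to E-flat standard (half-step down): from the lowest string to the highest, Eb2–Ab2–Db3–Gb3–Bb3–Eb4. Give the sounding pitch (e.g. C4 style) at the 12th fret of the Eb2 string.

Eb3

Each fret is one semitone, so Eb2 + 12 = Eb3.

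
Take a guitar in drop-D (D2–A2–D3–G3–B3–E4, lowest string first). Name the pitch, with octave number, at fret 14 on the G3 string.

A4

The open G3 string plus 14 semitones: G–G#–A–A#–…–G–G#–A.
The walk passes from B into C once, so the octave number goes from 3 to 4.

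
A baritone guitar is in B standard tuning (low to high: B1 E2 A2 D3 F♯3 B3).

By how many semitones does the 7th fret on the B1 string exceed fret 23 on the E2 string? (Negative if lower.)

-21 semitones

B1 at fret 7 → F♯2 (MIDI 42); E2 at fret 23 → D♯4 (MIDI 63).
42 − 63 = -21, so the two pitches are 21 semitones apart.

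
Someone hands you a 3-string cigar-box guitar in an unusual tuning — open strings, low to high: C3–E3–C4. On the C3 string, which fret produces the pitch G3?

7

G3 is 7 semitones above the open C3 (C–C#–D–D#–E–F–F#–G), so it sits at fret 7.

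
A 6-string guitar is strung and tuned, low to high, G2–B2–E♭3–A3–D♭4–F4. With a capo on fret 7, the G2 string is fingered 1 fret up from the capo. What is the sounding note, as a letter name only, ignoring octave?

The capo raises the open G2 by 7 semitones to D3; fretting 1 more gives G2 + 7 + 1 = G2 + 8 semitones, landing on E♭.
(Also written D♯.)

E♭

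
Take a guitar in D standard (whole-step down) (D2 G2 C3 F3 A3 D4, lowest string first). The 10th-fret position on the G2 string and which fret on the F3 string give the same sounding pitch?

G2 at fret 10 is G2 + 10 semitones = F3.
The open F3 string is 10 semitones above the open G2, so the same pitch on the F3 string lies at fret 10 − 10 = 0.

0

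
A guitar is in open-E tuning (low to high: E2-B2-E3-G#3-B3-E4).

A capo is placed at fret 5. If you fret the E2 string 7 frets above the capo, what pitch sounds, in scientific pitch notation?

The capo raises the open E2 by 5 semitones to A2; fretting 7 more gives E2 + 5 + 7 = E2 + 12 semitones = E3.

E3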